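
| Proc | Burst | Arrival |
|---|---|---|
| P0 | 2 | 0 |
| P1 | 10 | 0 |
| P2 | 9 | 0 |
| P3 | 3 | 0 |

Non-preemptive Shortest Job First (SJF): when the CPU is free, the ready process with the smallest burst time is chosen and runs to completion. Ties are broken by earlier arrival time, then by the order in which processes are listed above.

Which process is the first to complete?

P0

Timeline: | P0 0-2 | P3 2-5 | P2 5-14 | P1 14-24 |
Completion: P0=2  P1=24  P2=14  P3=5
Turnaround (C−A): P0=2  P1=24  P2=14  P3=5
Finish order: P0 → P3 → P2 → P1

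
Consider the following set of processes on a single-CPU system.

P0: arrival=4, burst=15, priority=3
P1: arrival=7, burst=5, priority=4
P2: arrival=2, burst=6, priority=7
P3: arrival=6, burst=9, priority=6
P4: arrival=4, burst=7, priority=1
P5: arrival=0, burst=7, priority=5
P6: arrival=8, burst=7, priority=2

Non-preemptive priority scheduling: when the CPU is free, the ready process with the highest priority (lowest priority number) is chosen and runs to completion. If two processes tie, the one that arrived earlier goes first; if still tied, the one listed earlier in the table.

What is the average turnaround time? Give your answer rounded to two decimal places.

Gantt: | P5 0-7 | P4 7-14 | P6 14-21 | P0 21-36 | P1 36-41 | P3 41-50 | P2 50-56 |
Completion: P0=36  P1=41  P2=56  P3=50  P4=14  P5=7  P6=21
Turnaround (C−A): P0=32  P1=34  P2=54  P3=44  P4=10  P5=7  P6=13
Turnaround times: P0=32, P1=34, P2=54, P3=44, P4=10, P5=7, P6=13
Average turnaround = (32+34+54+44+10+7+13) / 7 = 194/7 = 27.71

27.71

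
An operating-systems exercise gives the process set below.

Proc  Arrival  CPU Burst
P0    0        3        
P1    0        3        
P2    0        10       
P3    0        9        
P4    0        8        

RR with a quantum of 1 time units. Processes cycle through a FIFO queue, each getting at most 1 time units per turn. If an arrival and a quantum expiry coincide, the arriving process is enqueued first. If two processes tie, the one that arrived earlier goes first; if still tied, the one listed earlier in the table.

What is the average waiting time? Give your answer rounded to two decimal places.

17.00

Schedule: | P0 0-1 | P1 1-2 | P2 2-3 | P3 3-4 | P4 4-5 | P0 5-6 | P1 6-7 | P2 7-8 | P3 8-9 | P4 9-10 | P0 10-11 | P1 11-12 | P2 12-13 | P3 13-14 | P4 14-15 | P2 15-16 | P3 16-17 | P4 17-18 | P2 18-19 | P3 19-20 | P4 20-21 | P2 21-22 | P3 22-23 | P4 23-24 | P2 24-25 | P3 25-26 | P4 26-27 | P2 27-28 | P3 28-29 | P4 29-30 | P2 30-31 | P3 31-32 | P2 32-33 |
Completion: P0=11  P1=12  P2=33  P3=32  P4=30
Turnaround (C−A): P0=11  P1=12  P2=33  P3=32  P4=30
Waiting times: P0=8, P1=9, P2=23, P3=23, P4=22
Average waiting = (8+9+23+23+22) / 5 = 85/5 = 17.00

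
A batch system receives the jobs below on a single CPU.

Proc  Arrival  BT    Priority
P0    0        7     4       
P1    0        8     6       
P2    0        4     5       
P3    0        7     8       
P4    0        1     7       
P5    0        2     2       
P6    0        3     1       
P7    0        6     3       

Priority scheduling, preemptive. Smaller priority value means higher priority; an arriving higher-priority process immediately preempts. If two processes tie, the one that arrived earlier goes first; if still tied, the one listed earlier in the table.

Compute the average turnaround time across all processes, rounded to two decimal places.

Gantt: | P6 0-3 | P5 3-5 | P7 5-11 | P0 11-18 | P2 18-22 | P1 22-30 | P4 30-31 | P3 31-38 |
Completion: P0=18  P1=30  P2=22  P3=38  P4=31  P5=5  P6=3  P7=11
Turnaround (C−A): P0=18  P1=30  P2=22  P3=38  P4=31  P5=5  P6=3  P7=11
Turnaround times: P0=18, P1=30, P2=22, P3=38, P4=31, P5=5, P6=3, P7=11
Average turnaround = (18+30+22+38+31+5+3+11) / 8 = 158/8 = 19.75

19.75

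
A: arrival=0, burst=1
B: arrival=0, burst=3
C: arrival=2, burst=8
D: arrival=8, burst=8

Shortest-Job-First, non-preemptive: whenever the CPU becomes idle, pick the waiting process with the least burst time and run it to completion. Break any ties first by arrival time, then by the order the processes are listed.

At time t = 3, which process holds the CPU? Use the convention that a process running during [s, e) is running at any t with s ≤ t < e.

B

Timeline: | A 0-1 | B 1-4 | C 4-12 | D 12-20 |
Completion: A=1  B=4  C=12  D=20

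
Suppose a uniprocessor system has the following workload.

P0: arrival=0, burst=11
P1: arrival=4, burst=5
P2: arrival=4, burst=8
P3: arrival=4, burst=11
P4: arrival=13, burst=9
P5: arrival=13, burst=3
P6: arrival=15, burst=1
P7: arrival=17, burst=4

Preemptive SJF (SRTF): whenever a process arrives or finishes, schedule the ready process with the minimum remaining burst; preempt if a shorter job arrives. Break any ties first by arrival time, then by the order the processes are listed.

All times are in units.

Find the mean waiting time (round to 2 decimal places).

Schedule: | P0 0-4 | P1 4-9 | P0 9-16 | P6 16-17 | P5 17-20 | P7 20-24 | P2 24-32 | P4 32-41 | P3 41-52 |
Completion: P0=16  P1=9  P2=32  P3=52  P4=41  P5=20  P6=17  P7=24
Turnaround (C−A): P0=16  P1=5  P2=28  P3=48  P4=28  P5=7  P6=2  P7=7
Waiting times: P0=5, P1=0, P2=20, P3=37, P4=19, P5=4, P6=1, P7=3
Average waiting = (5+0+20+37+19+4+1+3) / 8 = 89/8 = 11.13

11.13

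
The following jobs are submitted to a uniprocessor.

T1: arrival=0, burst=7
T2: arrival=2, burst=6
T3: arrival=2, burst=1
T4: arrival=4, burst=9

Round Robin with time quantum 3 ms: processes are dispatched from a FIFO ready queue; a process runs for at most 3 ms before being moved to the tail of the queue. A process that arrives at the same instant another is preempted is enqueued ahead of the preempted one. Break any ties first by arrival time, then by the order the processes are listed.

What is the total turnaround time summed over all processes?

55

Schedule: | T1 0-3 | T2 3-6 | T3 6-7 | T1 7-10 | T4 10-13 | T2 13-16 | T1 16-17 | T4 17-23 |
Completion: T1=17  T2=16  T3=7  T4=23
Turnaround (C−A): T1=17  T2=14  T3=5  T4=19
Turnaround = completion − arrival: T1=17, T2=14, T3=5, T4=19
Total turnaround = 17 + 14 + 5 + 19 = 55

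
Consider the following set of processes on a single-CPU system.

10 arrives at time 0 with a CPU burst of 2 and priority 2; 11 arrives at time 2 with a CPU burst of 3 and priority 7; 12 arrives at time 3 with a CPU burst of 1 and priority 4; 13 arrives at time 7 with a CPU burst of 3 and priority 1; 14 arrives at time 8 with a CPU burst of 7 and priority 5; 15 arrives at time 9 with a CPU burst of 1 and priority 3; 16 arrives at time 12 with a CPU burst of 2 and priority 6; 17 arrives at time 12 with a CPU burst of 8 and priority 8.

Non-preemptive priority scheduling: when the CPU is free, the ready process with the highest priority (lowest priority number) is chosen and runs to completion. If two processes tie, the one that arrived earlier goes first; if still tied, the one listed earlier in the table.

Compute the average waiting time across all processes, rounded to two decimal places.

Schedule: | 10 0-2 | 11 2-5 | 12 5-6 | idle 6-7 | 13 7-10 | 15 10-11 | 14 11-18 | 16 18-20 | 17 20-28 |
Completion: 10=2  11=5  12=6  13=10  14=18  15=11  16=20  17=28
Turnaround (C−A): 10=2  11=3  12=3  13=3  14=10  15=2  16=8  17=16
Waiting times: 10=0, 11=0, 12=2, 13=0, 14=3, 15=1, 16=6, 17=8
Average waiting = (0+0+2+0+3+1+6+8) / 8 = 20/8 = 2.50

2.50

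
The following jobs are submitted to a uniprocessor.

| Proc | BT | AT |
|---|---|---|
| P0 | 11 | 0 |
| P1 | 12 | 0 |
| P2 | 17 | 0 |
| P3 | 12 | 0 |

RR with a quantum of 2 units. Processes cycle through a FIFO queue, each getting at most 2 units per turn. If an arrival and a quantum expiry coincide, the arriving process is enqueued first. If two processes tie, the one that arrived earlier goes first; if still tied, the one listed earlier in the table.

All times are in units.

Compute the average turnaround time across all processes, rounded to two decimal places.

Timeline: | P0 0-2 | P1 2-4 | P2 4-6 | P3 6-8 | P0 8-10 | P1 10-12 | P2 12-14 | P3 14-16 | P0 16-18 | P1 18-20 | P2 20-22 | P3 22-24 | P0 24-26 | P1 26-28 | P2 28-30 | P3 30-32 | P0 32-34 | P1 34-36 | P2 36-38 | P3 38-40 | P0 40-41 | P1 41-43 | P2 43-45 | P3 45-47 | P2 47-52 |
Completion: P0=41  P1=43  P2=52  P3=47
Turnaround (C−A): P0=41  P1=43  P2=52  P3=47
Turnaround times: P0=41, P1=43, P2=52, P3=47
Average turnaround = (41+43+52+47) / 4 = 183/4 = 45.75

45.75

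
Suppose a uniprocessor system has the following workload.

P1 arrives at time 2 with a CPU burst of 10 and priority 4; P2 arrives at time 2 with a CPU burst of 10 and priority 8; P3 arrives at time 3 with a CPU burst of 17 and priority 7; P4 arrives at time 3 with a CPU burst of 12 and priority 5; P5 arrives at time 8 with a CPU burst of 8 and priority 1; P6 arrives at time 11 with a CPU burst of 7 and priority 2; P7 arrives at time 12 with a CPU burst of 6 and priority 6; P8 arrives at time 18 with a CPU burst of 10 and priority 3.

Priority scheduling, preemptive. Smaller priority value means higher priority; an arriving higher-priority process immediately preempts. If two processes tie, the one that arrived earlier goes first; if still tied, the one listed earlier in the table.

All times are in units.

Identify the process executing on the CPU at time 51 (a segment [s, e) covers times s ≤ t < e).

Timeline: | idle 0-2 | P1 2-8 | P5 8-16 | P6 16-23 | P8 23-33 | P1 33-37 | P4 37-49 | P7 49-55 | P3 55-72 | P2 72-82 |
Completion: P1=37  P2=82  P3=72  P4=49  P5=16  P6=23  P7=55  P8=33
Turnaround (C−A): P1=35  P2=80  P3=69  P4=46  P5=8  P6=12  P7=43  P8=15

P7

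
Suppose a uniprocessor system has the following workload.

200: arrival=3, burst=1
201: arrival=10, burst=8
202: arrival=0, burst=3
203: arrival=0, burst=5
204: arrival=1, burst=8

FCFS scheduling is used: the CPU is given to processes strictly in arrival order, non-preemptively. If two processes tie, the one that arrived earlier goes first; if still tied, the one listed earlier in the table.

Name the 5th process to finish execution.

201

Schedule: | 202 0-3 | 203 3-8 | 204 8-16 | 200 16-17 | 201 17-25 |
Completion: 200=17  201=25  202=3  203=8  204=16
Turnaround (C−A): 200=14  201=15  202=3  203=8  204=15
Finish order: 202 → 203 → 204 → 200 → 201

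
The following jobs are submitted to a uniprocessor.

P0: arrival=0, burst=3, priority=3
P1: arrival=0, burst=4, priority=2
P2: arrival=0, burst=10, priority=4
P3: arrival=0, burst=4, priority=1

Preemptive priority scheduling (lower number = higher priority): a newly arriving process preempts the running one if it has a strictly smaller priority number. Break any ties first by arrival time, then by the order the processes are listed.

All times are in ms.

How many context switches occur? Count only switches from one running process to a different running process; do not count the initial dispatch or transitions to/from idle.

3

Gantt: | P3 0-4 | P1 4-8 | P0 8-11 | P2 11-21 |
Completion: P0=11  P1=8  P2=21  P3=4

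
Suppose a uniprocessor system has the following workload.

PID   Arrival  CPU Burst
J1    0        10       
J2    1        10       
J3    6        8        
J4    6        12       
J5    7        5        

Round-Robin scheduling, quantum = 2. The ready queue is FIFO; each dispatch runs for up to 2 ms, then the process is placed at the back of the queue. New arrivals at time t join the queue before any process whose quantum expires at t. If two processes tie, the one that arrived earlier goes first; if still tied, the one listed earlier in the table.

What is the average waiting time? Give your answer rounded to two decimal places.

25.00

Schedule: | J1 0-2 | J2 2-4 | J1 4-6 | J2 6-8 | J3 8-10 | J4 10-12 | J1 12-14 | J5 14-16 | J2 16-18 | J3 18-20 | J4 20-22 | J1 22-24 | J5 24-26 | J2 26-28 | J3 28-30 | J4 30-32 | J1 32-34 | J5 34-35 | J2 35-37 | J3 37-39 | J4 39-45 |
Completion: J1=34  J2=37  J3=39  J4=45  J5=35
Turnaround (C−A): J1=34  J2=36  J3=33  J4=39  J5=28
Waiting times: J1=24, J2=26, J3=25, J4=27, J5=23
Average waiting = (24+26+25+27+23) / 5 = 125/5 = 25.00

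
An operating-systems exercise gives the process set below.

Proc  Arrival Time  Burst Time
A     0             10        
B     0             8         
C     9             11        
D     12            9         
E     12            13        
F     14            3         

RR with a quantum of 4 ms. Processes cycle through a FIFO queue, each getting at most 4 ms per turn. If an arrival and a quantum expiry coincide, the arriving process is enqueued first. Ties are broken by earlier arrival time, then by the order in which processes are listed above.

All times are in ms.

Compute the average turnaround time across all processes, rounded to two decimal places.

Schedule: | A 0-4 | B 4-8 | A 8-12 | B 12-16 | C 16-20 | D 20-24 | E 24-28 | A 28-30 | F 30-33 | C 33-37 | D 37-41 | E 41-45 | C 45-48 | D 48-49 | E 49-54 |
Completion: A=30  B=16  C=48  D=49  E=54  F=33
Turnaround times: A=30, B=16, C=39, D=37, E=42, F=19
Average turnaround = (30+16+39+37+42+19) / 6 = 183/6 = 30.50

30.50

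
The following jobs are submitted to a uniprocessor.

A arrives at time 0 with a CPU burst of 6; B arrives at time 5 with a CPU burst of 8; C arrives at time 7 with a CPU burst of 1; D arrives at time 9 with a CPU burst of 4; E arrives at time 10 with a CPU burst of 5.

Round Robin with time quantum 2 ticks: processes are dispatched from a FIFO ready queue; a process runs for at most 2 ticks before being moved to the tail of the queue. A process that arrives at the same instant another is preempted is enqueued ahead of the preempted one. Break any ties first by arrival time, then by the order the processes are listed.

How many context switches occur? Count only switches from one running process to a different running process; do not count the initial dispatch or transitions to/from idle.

10

Timeline: | A 0-6 | B 6-8 | C 8-9 | B 9-11 | D 11-13 | E 13-15 | B 15-17 | D 17-19 | E 19-21 | B 21-23 | E 23-24 |
Completion: A=6  B=23  C=9  D=19  E=24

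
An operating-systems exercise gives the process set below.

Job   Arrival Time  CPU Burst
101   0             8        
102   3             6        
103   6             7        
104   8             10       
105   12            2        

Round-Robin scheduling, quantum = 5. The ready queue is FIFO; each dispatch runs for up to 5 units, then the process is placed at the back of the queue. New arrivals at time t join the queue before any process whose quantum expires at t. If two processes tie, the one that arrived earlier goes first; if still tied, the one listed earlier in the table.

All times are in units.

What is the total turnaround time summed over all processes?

95

Timeline: | 101 0-5 | 102 5-10 | 101 10-13 | 103 13-18 | 104 18-23 | 102 23-24 | 105 24-26 | 103 26-28 | 104 28-33 |
Completion: 101=13  102=24  103=28  104=33  105=26
Turnaround (C−A): 101=13  102=21  103=22  104=25  105=14
Turnaround = completion − arrival: 101=13, 102=21, 103=22, 104=25, 105=14
Total turnaround = 13 + 21 + 22 + 25 + 14 = 95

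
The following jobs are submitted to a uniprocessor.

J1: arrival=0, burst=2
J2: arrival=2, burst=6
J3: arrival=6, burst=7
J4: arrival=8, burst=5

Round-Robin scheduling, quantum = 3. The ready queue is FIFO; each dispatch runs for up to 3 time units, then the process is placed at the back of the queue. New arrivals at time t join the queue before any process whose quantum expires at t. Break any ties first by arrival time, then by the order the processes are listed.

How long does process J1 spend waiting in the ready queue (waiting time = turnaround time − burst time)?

Gantt: | J1 0-2 | J2 2-8 | J3 8-11 | J4 11-14 | J3 14-17 | J4 17-19 | J3 19-20 |
Completion: J1=2  J2=8  J3=20  J4=19
Waiting(J1) = turnaround − burst = 2 − 2 = 0

0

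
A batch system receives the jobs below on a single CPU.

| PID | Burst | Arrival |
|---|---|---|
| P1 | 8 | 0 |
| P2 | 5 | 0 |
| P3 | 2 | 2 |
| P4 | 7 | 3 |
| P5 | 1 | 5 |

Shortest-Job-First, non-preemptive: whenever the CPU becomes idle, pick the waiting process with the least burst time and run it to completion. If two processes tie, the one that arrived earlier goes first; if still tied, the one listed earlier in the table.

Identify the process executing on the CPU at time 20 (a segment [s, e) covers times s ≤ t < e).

Timeline: | P2 0-5 | P5 5-6 | P3 6-8 | P4 8-15 | P1 15-23 |
Completion: P1=23  P2=5  P3=8  P4=15  P5=6
Turnaround (C−A): P1=23  P2=5  P3=6  P4=12  P5=1

P1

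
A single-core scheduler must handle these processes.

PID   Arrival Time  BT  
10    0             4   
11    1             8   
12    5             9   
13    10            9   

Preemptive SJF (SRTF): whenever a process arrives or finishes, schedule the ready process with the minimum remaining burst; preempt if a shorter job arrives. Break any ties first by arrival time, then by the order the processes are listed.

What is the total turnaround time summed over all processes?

51

Gantt: | 10 0-4 | 11 4-12 | 12 12-21 | 13 21-30 |
Completion: 10=4  11=12  12=21  13=30
Turnaround (C−A): 10=4  11=11  12=16  13=20
Turnaround = completion − arrival: 10=4, 11=11, 12=16, 13=20
Total turnaround = 4 + 11 + 16 + 20 = 51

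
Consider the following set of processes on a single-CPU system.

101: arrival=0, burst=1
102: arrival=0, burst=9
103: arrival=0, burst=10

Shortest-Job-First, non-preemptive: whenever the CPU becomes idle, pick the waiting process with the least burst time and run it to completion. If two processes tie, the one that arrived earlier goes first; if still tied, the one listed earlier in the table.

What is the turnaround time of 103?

20

Schedule: | 101 0-1 | 102 1-10 | 103 10-20 |
Completion: 101=1  102=10  103=20
Turnaround (C−A): 101=1  102=10  103=20
Turnaround(103) = completion − arrival = 20 − 0 = 20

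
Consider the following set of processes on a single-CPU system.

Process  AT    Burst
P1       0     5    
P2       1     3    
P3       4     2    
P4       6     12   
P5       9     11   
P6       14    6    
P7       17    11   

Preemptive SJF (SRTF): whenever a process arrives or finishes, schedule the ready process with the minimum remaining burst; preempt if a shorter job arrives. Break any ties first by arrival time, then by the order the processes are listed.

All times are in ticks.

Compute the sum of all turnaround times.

Timeline: | P1 0-1 | P2 1-4 | P3 4-6 | P1 6-10 | P5 10-14 | P6 14-20 | P5 20-27 | P7 27-38 | P4 38-50 |
Completion: P1=10  P2=4  P3=6  P4=50  P5=27  P6=20  P7=38
Turnaround (C−A): P1=10  P2=3  P3=2  P4=44  P5=18  P6=6  P7=21
Turnaround = completion − arrival: P1=10, P2=3, P3=2, P4=44, P5=18, P6=6, P7=21
Total turnaround = 10 + 3 + 2 + 44 + 18 + 6 + 21 = 104

104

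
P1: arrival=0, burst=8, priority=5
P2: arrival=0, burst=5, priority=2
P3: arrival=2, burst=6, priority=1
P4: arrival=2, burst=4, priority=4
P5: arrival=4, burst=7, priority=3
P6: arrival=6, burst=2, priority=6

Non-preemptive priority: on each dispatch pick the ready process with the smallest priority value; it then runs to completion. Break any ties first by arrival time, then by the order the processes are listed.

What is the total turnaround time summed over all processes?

Schedule: | P2 0-5 | P3 5-11 | P5 11-18 | P4 18-22 | P1 22-30 | P6 30-32 |
Completion: P1=30  P2=5  P3=11  P4=22  P5=18  P6=32
Turnaround (C−A): P1=30  P2=5  P3=9  P4=20  P5=14  P6=26
Turnaround = completion − arrival: P1=30, P2=5, P3=9, P4=20, P5=14, P6=26
Total turnaround = 30 + 5 + 9 + 20 + 14 + 26 = 104

104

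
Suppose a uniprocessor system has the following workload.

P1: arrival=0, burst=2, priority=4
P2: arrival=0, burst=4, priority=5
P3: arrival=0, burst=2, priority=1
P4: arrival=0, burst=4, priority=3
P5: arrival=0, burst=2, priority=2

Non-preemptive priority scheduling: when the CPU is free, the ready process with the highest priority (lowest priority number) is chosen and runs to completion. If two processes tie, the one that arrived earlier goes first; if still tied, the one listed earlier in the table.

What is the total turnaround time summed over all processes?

Gantt: | P3 0-2 | P5 2-4 | P4 4-8 | P1 8-10 | P2 10-14 |
Completion: P1=10  P2=14  P3=2  P4=8  P5=4
Turnaround = completion − arrival: P1=10, P2=14, P3=2, P4=8, P5=4
Total turnaround = 10 + 14 + 2 + 8 + 4 = 38

38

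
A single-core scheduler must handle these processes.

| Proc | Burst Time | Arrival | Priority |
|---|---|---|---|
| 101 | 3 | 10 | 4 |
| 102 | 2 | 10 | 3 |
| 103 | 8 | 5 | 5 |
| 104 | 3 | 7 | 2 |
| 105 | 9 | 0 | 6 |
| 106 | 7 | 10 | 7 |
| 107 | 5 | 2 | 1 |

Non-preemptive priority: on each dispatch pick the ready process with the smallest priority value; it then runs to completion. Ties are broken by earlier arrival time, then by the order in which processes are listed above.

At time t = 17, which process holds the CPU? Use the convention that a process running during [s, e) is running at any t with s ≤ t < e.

102

Timeline: | 105 0-9 | 107 9-14 | 104 14-17 | 102 17-19 | 101 19-22 | 103 22-30 | 106 30-37 |
Completion: 101=22  102=19  103=30  104=17  105=9  106=37  107=14
Turnaround (C−A): 101=12  102=9  103=25  104=10  105=9  106=27  107=12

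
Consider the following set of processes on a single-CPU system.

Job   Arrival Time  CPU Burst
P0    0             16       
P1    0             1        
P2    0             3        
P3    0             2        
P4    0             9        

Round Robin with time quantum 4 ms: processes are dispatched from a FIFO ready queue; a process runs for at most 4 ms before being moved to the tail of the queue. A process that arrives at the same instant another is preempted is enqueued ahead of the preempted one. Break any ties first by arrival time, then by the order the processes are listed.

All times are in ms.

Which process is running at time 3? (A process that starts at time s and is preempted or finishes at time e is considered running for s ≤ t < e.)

P0

Timeline: | P0 0-4 | P1 4-5 | P2 5-8 | P3 8-10 | P4 10-14 | P0 14-18 | P4 18-22 | P0 22-26 | P4 26-27 | P0 27-31 |
Completion: P0=31  P1=5  P2=8  P3=10  P4=27
Turnaround (C−A): P0=31  P1=5  P2=8  P3=10  P4=27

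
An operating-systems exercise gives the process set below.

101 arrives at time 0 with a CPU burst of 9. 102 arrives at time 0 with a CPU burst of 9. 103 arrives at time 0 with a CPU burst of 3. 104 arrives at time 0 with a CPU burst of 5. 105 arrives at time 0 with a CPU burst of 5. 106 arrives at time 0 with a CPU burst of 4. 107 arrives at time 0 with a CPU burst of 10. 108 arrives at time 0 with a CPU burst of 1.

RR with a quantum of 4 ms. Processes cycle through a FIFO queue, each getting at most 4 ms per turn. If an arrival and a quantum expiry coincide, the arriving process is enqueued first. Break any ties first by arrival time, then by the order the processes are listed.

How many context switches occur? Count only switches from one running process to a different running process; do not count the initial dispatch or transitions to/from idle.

Gantt: | 101 0-4 | 102 4-8 | 103 8-11 | 104 11-15 | 105 15-19 | 106 19-23 | 107 23-27 | 108 27-28 | 101 28-32 | 102 32-36 | 104 36-37 | 105 37-38 | 107 38-42 | 101 42-43 | 102 43-44 | 107 44-46 |
Completion: 101=43  102=44  103=11  104=37  105=38  106=23  107=46  108=28

15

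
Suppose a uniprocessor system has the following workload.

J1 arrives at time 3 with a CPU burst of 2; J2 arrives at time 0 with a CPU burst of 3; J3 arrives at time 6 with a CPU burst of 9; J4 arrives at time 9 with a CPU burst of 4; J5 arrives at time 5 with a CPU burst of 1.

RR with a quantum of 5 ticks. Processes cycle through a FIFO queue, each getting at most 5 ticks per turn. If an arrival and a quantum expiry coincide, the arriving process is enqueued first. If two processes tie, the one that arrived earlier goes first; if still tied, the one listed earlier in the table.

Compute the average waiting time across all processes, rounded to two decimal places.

Schedule: | J2 0-3 | J1 3-5 | J5 5-6 | J3 6-11 | J4 11-15 | J3 15-19 |
Completion: J1=5  J2=3  J3=19  J4=15  J5=6
Waiting times: J1=0, J2=0, J3=4, J4=2, J5=0
Average waiting = (0+0+4+2+0) / 5 = 6/5 = 1.20

1.20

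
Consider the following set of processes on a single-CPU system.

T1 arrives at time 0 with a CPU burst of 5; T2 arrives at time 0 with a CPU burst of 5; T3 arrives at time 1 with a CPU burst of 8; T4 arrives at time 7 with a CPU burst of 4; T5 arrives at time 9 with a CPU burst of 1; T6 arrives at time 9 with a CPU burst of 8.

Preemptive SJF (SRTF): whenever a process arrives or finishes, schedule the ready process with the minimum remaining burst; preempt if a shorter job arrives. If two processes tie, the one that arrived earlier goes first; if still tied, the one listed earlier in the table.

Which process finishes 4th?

T4

Gantt: | T1 0-5 | T2 5-10 | T5 10-11 | T4 11-15 | T3 15-23 | T6 23-31 |
Completion: T1=5  T2=10  T3=23  T4=15  T5=11  T6=31
Turnaround (C−A): T1=5  T2=10  T3=22  T4=8  T5=2  T6=22
Finish order: T1 → T2 → T5 → T4 → T3 → T6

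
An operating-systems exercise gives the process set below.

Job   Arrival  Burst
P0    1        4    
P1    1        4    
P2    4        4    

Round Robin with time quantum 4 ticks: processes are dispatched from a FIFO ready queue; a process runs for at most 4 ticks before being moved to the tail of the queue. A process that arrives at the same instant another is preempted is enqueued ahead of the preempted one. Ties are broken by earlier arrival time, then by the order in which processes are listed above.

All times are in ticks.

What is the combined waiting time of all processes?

Gantt: | idle 0-1 | P0 1-5 | P1 5-9 | P2 9-13 |
Completion: P0=5  P1=9  P2=13
Waiting = turnaround − burst: P0=0, P1=4, P2=5
Total waiting = 0 + 4 + 5 = 9

9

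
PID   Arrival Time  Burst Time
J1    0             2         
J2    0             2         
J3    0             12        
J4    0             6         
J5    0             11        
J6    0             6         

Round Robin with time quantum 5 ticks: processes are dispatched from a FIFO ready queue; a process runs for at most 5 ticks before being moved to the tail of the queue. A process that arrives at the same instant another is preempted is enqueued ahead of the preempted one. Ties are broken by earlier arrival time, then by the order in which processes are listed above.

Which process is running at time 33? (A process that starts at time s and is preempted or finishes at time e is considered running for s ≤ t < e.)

J5

Gantt: | J1 0-2 | J2 2-4 | J3 4-9 | J4 9-14 | J5 14-19 | J6 19-24 | J3 24-29 | J4 29-30 | J5 30-35 | J6 35-36 | J3 36-38 | J5 38-39 |
Completion: J1=2  J2=4  J3=38  J4=30  J5=39  J6=36
Turnaround (C−A): J1=2  J2=4  J3=38  J4=30  J5=39  J6=36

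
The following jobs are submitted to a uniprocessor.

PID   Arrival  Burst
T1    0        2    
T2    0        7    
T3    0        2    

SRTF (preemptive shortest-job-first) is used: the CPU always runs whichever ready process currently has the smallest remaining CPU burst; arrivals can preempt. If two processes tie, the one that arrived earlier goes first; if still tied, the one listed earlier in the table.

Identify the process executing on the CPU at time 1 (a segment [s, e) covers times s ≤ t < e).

Timeline: | T1 0-2 | T3 2-4 | T2 4-11 |
Completion: T1=2  T2=11  T3=4
Turnaround (C−A): T1=2  T2=11  T3=4

T1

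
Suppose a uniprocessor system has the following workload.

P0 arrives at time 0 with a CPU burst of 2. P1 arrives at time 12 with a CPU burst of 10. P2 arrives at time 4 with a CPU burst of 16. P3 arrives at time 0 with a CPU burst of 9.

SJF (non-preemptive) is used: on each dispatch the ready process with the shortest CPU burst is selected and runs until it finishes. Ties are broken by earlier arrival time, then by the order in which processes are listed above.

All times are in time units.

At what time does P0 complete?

2

Gantt: | P0 0-2 | P3 2-11 | P2 11-27 | P1 27-37 |
Completion: P0=2  P1=37  P2=27  P3=11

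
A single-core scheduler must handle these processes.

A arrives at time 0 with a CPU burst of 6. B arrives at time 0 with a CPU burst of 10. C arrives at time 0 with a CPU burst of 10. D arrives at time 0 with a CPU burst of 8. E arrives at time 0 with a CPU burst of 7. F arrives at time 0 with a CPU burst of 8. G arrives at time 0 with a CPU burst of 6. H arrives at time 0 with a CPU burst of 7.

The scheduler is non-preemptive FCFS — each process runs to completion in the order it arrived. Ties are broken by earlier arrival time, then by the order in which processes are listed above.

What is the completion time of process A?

6

Gantt: | A 0-6 | B 6-16 | C 16-26 | D 26-34 | E 34-41 | F 41-49 | G 49-55 | H 55-62 |
Completion: A=6  B=16  C=26  D=34  E=41  F=49  G=55  H=62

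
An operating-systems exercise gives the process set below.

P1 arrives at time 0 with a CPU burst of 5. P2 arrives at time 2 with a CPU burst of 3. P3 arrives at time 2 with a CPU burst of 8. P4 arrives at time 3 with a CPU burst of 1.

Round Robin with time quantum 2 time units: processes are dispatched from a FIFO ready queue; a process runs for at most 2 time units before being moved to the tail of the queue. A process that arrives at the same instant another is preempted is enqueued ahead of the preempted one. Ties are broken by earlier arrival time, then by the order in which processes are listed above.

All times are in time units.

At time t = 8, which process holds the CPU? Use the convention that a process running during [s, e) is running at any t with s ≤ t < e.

Timeline: | P1 0-2 | P2 2-4 | P3 4-6 | P1 6-8 | P4 8-9 | P2 9-10 | P3 10-12 | P1 12-13 | P3 13-17 |
Completion: P1=13  P2=10  P3=17  P4=9

P4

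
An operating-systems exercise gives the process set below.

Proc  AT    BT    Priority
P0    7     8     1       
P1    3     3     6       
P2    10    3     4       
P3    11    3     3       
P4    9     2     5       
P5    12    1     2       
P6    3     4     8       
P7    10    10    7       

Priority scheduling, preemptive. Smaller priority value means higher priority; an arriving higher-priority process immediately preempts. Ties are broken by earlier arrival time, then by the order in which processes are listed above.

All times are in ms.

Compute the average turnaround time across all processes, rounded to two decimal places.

Timeline: | idle 0-3 | P1 3-6 | P6 6-7 | P0 7-15 | P5 15-16 | P3 16-19 | P2 19-22 | P4 22-24 | P7 24-34 | P6 34-37 |
Completion: P0=15  P1=6  P2=22  P3=19  P4=24  P5=16  P6=37  P7=34
Turnaround times: P0=8, P1=3, P2=12, P3=8, P4=15, P5=4, P6=34, P7=24
Average turnaround = (8+3+12+8+15+4+34+24) / 8 = 108/8 = 13.50

13.50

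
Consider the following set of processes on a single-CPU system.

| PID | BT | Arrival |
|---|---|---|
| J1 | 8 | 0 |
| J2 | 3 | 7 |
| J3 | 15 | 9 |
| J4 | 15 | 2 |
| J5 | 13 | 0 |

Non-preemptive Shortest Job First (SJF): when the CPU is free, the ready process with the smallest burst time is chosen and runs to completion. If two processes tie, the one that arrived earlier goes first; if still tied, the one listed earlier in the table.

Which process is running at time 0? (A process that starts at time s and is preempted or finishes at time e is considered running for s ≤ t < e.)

J1

Gantt: | J1 0-8 | J2 8-11 | J5 11-24 | J4 24-39 | J3 39-54 |
Completion: J1=8  J2=11  J3=54  J4=39  J5=24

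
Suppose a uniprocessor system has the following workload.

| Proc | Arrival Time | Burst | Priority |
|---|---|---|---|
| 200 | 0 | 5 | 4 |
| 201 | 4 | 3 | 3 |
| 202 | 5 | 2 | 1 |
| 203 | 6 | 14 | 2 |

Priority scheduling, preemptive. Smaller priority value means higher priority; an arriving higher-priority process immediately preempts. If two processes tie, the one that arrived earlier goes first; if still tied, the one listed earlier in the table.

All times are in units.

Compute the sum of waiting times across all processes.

36

Schedule: | 200 0-4 | 201 4-5 | 202 5-7 | 203 7-21 | 201 21-23 | 200 23-24 |
Completion: 200=24  201=23  202=7  203=21
Turnaround (C−A): 200=24  201=19  202=2  203=15
Waiting = turnaround − burst: 200=19, 201=16, 202=0, 203=1
Total waiting = 19 + 16 + 0 + 1 = 36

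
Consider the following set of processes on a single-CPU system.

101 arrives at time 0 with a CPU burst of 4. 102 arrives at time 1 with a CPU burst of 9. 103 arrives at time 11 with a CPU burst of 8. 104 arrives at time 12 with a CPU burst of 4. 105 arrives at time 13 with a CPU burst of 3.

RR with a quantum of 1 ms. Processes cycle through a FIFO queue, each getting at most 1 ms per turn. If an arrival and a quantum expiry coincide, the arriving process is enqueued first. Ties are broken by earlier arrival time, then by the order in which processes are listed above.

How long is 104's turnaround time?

Schedule: | 101 0-1 | 102 1-2 | 101 2-3 | 102 3-4 | 101 4-5 | 102 5-6 | 101 6-7 | 102 7-11 | 103 11-12 | 102 12-13 | 104 13-14 | 103 14-15 | 105 15-16 | 102 16-17 | 104 17-18 | 103 18-19 | 105 19-20 | 104 20-21 | 103 21-22 | 105 22-23 | 104 23-24 | 103 24-28 |
Completion: 101=7  102=17  103=28  104=24  105=23
Turnaround(104) = completion − arrival = 24 − 12 = 12

12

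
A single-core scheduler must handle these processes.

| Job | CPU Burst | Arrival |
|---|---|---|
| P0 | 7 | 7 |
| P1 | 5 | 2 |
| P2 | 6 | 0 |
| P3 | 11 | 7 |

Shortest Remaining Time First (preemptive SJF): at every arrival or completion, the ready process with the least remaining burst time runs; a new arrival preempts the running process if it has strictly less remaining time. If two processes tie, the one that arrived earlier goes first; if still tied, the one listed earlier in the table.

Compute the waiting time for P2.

0

Timeline: | P2 0-6 | P1 6-11 | P0 11-18 | P3 18-29 |
Completion: P0=18  P1=11  P2=6  P3=29
Waiting(P2) = turnaround − burst = 6 − 6 = 0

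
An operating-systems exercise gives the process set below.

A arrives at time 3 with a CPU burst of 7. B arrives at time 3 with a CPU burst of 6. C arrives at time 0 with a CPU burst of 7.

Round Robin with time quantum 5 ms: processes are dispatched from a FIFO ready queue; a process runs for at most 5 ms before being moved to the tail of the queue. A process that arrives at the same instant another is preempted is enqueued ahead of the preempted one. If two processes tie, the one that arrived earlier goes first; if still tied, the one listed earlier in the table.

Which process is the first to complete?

C

Timeline: | C 0-5 | A 5-10 | B 10-15 | C 15-17 | A 17-19 | B 19-20 |
Completion: A=19  B=20  C=17
Turnaround (C−A): A=16  B=17  C=17
Finish order: C → A → B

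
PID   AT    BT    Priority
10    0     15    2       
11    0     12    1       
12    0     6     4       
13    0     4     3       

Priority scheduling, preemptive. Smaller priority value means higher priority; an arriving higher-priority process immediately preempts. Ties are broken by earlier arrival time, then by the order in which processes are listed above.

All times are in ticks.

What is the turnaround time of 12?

37

Timeline: | 11 0-12 | 10 12-27 | 13 27-31 | 12 31-37 |
Completion: 10=27  11=12  12=37  13=31
Turnaround (C−A): 10=27  11=12  12=37  13=31
Turnaround(12) = completion − arrival = 37 − 0 = 37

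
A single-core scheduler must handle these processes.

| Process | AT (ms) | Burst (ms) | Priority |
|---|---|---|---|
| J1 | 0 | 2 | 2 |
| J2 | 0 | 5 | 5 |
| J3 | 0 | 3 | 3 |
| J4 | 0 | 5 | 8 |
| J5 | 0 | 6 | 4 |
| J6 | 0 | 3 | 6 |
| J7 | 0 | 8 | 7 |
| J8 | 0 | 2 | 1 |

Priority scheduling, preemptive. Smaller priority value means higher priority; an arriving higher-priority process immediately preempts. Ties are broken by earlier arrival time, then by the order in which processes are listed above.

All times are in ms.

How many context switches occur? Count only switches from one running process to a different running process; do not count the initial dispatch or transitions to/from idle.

7

Schedule: | J8 0-2 | J1 2-4 | J3 4-7 | J5 7-13 | J2 13-18 | J6 18-21 | J7 21-29 | J4 29-34 |
Completion: J1=4  J2=18  J3=7  J4=34  J5=13  J6=21  J7=29  J8=2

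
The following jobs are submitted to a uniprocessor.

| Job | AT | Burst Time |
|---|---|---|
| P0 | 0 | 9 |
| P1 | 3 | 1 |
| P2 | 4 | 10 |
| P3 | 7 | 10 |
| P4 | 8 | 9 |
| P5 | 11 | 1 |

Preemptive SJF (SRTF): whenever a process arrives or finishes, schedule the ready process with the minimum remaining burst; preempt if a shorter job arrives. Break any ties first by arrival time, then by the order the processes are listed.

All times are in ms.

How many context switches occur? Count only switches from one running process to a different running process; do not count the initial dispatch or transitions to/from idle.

7

Schedule: | P0 0-3 | P1 3-4 | P0 4-10 | P4 10-11 | P5 11-12 | P4 12-20 | P2 20-30 | P3 30-40 |
Completion: P0=10  P1=4  P2=30  P3=40  P4=20  P5=12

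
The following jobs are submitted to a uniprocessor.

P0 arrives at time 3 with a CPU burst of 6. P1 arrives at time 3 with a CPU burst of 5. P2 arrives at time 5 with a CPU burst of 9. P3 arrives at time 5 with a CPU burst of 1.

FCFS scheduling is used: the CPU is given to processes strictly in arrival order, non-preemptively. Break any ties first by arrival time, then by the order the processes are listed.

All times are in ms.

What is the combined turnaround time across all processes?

54

Timeline: | idle 0-3 | P0 3-9 | P1 9-14 | P2 14-23 | P3 23-24 |
Completion: P0=9  P1=14  P2=23  P3=24
Turnaround = completion − arrival: P0=6, P1=11, P2=18, P3=19
Total turnaround = 6 + 11 + 18 + 19 = 54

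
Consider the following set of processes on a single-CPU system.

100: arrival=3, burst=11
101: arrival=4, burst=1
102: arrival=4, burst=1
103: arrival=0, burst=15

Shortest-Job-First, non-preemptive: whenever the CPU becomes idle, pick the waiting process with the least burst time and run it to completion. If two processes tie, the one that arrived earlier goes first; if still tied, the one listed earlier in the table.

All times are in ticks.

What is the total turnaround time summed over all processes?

65

Schedule: | 103 0-15 | 101 15-16 | 102 16-17 | 100 17-28 |
Completion: 100=28  101=16  102=17  103=15
Turnaround (C−A): 100=25  101=12  102=13  103=15
Turnaround = completion − arrival: 100=25, 101=12, 102=13, 103=15
Total turnaround = 25 + 12 + 13 + 15 = 65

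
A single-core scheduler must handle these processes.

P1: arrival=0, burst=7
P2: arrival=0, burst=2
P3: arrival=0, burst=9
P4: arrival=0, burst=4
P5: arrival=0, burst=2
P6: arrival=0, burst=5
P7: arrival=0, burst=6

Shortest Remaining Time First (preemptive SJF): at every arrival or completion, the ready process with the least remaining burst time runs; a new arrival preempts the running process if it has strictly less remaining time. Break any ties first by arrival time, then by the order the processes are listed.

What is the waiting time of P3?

Schedule: | P2 0-2 | P5 2-4 | P4 4-8 | P6 8-13 | P7 13-19 | P1 19-26 | P3 26-35 |
Completion: P1=26  P2=2  P3=35  P4=8  P5=4  P6=13  P7=19
Turnaround (C−A): P1=26  P2=2  P3=35  P4=8  P5=4  P6=13  P7=19
Waiting(P3) = turnaround − burst = 35 − 9 = 26

26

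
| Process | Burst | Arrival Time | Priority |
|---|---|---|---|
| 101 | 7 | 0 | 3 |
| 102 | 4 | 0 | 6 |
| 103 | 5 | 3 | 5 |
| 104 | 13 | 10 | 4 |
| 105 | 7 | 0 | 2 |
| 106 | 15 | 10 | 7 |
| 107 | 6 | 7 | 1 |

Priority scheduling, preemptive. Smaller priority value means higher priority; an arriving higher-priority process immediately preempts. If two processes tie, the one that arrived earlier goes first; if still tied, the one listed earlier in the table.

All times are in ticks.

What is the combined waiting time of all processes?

123

Schedule: | 105 0-7 | 107 7-13 | 101 13-20 | 104 20-33 | 103 33-38 | 102 38-42 | 106 42-57 |
Completion: 101=20  102=42  103=38  104=33  105=7  106=57  107=13
Waiting = turnaround − burst: 101=13, 102=38, 103=30, 104=10, 105=0, 106=32, 107=0
Total waiting = 13 + 38 + 30 + 10 + 0 + 32 + 0 = 123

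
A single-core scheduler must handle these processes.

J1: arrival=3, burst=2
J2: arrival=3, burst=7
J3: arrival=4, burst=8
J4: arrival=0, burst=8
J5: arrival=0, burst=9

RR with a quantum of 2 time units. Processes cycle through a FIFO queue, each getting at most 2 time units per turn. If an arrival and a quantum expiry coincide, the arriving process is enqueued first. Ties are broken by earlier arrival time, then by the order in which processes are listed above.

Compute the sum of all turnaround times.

Timeline: | J4 0-2 | J5 2-4 | J4 4-6 | J1 6-8 | J2 8-10 | J3 10-12 | J5 12-14 | J4 14-16 | J2 16-18 | J3 18-20 | J5 20-22 | J4 22-24 | J2 24-26 | J3 26-28 | J5 28-30 | J2 30-31 | J3 31-33 | J5 33-34 |
Completion: J1=8  J2=31  J3=33  J4=24  J5=34
Turnaround = completion − arrival: J1=5, J2=28, J3=29, J4=24, J5=34
Total turnaround = 5 + 28 + 29 + 24 + 34 = 120

120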